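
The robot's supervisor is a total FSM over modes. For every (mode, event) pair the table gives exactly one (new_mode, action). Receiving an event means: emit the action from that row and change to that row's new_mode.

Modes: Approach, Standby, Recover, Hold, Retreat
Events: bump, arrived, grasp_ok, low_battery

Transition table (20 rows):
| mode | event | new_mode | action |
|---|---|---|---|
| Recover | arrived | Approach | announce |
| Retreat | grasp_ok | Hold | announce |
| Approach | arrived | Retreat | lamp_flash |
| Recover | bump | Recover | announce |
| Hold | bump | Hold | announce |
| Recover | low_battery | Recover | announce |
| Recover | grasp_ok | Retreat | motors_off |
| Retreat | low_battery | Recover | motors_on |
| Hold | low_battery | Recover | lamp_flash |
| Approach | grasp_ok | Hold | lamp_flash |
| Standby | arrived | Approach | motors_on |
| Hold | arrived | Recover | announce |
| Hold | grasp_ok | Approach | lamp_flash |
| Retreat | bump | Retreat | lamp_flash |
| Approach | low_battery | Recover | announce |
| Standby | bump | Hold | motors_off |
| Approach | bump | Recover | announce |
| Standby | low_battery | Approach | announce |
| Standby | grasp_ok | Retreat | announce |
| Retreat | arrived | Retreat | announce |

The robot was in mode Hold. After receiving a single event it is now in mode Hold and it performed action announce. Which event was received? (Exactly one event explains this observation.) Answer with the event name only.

try bump: (Hold, bump) → (Hold, announce)  ← matches
try arrived: (Hold, arrived) → (Recover, announce)
try grasp_ok: (Hold, grasp_ok) → (Approach, lamp_flash)
try low_battery: (Hold, low_battery) → (Recover, lamp_flash)

bump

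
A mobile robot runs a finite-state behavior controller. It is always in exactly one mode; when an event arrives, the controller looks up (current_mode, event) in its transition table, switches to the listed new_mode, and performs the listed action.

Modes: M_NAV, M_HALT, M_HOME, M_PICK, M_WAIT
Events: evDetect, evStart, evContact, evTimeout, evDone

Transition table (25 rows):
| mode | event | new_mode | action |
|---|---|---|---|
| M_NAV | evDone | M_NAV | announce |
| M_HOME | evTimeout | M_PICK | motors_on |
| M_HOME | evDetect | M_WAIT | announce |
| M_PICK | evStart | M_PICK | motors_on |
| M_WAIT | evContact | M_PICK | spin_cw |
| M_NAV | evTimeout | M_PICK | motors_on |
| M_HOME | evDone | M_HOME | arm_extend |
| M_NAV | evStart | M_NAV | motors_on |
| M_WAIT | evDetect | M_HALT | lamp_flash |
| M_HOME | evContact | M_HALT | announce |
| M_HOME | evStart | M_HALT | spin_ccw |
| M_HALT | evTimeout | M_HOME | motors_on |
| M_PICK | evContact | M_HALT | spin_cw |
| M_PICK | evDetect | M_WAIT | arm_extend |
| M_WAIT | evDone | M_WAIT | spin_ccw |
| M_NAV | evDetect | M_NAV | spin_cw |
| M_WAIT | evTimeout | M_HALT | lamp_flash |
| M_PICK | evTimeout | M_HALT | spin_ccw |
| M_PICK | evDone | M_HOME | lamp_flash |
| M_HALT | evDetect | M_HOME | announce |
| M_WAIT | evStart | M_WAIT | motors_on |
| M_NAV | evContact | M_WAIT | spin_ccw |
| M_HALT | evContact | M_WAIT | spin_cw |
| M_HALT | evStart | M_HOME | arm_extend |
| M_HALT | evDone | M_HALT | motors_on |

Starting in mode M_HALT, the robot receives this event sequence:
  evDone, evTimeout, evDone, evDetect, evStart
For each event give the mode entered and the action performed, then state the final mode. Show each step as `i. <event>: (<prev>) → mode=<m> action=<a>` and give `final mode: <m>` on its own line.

final mode: M_WAIT

1. evDone: (M_HALT) → mode=M_HALT action=motors_on
2. evTimeout: (M_HALT) → mode=M_HOME action=motors_on
3. evDone: (M_HOME) → mode=M_HOME action=arm_extend
4. evDetect: (M_HOME) → mode=M_WAIT action=announce
5. evStart: (M_WAIT) → mode=M_WAIT action=motors_on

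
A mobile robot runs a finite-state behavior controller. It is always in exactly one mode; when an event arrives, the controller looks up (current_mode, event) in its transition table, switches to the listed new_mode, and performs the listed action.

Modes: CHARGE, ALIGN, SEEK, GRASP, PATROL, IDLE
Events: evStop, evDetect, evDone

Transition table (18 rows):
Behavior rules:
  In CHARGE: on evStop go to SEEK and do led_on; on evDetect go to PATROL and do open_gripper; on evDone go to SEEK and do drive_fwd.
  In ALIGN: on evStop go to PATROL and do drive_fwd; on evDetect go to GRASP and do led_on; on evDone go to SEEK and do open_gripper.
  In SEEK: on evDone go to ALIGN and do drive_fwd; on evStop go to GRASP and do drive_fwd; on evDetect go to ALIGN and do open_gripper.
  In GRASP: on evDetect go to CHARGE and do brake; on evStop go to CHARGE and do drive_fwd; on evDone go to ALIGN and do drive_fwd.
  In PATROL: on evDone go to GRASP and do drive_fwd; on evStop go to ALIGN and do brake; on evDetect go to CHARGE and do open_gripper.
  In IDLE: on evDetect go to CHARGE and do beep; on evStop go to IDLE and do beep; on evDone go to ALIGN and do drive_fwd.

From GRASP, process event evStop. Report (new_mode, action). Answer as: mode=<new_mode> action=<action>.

current mode = GRASP; filter table to that mode:
  (GRASP, evDetect) → (CHARGE, brake)
  (GRASP, evStop) → (CHARGE, drive_fwd)  ← event matches
  (GRASP, evDone) → (ALIGN, drive_fwd)
event = evStop selects (CHARGE, drive_fwd)

mode=CHARGE action=drive_fwd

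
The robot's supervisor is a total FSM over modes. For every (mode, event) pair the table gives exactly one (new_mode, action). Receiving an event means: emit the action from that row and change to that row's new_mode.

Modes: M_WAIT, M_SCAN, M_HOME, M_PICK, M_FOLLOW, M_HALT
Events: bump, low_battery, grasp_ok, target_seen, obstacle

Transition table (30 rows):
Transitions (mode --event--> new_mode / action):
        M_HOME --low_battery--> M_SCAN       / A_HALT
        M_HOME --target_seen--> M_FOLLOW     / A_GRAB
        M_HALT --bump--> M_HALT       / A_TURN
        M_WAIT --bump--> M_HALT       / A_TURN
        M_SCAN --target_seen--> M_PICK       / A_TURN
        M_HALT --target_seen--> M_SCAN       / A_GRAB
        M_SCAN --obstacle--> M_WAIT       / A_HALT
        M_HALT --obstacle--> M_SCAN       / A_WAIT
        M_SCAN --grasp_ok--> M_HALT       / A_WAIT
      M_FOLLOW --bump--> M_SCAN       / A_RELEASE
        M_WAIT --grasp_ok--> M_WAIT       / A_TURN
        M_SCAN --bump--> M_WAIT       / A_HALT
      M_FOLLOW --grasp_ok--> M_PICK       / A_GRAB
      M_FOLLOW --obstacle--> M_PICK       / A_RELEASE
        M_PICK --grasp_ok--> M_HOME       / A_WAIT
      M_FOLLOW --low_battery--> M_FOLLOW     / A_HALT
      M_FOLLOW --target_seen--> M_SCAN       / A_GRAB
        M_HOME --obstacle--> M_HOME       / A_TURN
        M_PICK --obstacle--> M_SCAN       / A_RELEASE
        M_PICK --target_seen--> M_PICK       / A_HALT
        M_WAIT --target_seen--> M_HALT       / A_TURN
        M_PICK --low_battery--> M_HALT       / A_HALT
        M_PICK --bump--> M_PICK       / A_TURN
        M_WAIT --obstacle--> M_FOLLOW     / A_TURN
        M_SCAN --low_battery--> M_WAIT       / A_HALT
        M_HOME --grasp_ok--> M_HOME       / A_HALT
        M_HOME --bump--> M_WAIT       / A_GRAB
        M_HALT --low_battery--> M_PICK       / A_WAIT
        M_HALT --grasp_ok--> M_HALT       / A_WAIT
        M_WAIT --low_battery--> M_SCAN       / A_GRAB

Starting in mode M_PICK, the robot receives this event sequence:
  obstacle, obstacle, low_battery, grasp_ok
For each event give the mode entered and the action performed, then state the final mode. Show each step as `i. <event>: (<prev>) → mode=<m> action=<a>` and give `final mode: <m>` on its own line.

1. obstacle: (M_PICK) → mode=M_SCAN action=A_RELEASE
2. obstacle: (M_SCAN) → mode=M_WAIT action=A_HALT
3. low_battery: (M_WAIT) → mode=M_SCAN action=A_GRAB
4. grasp_ok: (M_SCAN) → mode=M_HALT action=A_WAIT

final mode: M_HALT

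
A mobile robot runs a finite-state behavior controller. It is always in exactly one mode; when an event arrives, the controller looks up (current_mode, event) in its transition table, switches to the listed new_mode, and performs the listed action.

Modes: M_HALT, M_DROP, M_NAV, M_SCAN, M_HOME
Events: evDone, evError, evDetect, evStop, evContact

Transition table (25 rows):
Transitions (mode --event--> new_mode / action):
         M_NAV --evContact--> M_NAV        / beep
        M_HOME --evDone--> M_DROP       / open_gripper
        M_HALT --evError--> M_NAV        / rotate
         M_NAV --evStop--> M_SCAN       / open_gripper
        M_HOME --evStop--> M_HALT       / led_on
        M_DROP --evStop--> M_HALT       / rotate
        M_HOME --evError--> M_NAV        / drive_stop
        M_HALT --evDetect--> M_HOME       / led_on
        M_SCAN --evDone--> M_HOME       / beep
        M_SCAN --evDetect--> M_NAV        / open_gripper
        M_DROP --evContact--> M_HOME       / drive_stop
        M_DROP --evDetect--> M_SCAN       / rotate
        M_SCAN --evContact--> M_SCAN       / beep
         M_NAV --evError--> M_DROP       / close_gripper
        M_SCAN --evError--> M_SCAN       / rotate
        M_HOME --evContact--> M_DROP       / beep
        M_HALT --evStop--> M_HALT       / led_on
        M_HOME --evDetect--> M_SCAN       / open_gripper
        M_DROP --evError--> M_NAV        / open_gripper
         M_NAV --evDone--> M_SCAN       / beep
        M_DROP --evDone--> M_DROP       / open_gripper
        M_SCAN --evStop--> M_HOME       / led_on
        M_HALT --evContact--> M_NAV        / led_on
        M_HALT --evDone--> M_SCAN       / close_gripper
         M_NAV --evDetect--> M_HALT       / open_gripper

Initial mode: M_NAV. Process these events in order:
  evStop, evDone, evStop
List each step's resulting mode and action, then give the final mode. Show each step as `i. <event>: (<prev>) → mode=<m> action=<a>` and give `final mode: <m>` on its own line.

1. evStop: (M_NAV) → mode=M_SCAN action=open_gripper
2. evDone: (M_SCAN) → mode=M_HOME action=beep
3. evStop: (M_HOME) → mode=M_HALT action=led_on

final mode: M_HALT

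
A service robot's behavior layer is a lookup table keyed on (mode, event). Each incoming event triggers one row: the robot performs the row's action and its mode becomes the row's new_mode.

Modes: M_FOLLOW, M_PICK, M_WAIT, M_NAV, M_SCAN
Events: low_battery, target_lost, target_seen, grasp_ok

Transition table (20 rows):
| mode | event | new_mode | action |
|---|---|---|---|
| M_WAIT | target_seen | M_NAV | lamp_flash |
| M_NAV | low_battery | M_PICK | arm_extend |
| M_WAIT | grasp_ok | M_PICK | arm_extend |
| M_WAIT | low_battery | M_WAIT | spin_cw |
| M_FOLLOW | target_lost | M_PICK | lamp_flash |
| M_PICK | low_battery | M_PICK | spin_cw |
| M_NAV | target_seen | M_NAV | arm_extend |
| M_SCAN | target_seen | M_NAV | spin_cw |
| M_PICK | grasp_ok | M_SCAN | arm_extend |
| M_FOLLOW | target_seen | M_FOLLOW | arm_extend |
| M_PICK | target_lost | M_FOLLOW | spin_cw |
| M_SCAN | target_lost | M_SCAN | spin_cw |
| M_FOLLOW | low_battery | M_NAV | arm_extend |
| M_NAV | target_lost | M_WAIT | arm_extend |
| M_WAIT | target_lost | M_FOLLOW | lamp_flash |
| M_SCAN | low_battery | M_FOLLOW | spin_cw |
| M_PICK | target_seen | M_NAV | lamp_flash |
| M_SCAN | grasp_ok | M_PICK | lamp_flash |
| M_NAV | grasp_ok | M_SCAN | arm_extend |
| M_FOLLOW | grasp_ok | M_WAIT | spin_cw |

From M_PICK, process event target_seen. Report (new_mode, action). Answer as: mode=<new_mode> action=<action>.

mode=M_NAV action=lamp_flash

current mode = M_PICK; filter table to that mode:
  (M_PICK, low_battery) → (M_PICK, spin_cw)
  (M_PICK, grasp_ok) → (M_SCAN, arm_extend)
  (M_PICK, target_lost) → (M_FOLLOW, spin_cw)
  (M_PICK, target_seen) → (M_NAV, lamp_flash)  ← event matches
event = target_seen selects (M_NAV, lamp_flash)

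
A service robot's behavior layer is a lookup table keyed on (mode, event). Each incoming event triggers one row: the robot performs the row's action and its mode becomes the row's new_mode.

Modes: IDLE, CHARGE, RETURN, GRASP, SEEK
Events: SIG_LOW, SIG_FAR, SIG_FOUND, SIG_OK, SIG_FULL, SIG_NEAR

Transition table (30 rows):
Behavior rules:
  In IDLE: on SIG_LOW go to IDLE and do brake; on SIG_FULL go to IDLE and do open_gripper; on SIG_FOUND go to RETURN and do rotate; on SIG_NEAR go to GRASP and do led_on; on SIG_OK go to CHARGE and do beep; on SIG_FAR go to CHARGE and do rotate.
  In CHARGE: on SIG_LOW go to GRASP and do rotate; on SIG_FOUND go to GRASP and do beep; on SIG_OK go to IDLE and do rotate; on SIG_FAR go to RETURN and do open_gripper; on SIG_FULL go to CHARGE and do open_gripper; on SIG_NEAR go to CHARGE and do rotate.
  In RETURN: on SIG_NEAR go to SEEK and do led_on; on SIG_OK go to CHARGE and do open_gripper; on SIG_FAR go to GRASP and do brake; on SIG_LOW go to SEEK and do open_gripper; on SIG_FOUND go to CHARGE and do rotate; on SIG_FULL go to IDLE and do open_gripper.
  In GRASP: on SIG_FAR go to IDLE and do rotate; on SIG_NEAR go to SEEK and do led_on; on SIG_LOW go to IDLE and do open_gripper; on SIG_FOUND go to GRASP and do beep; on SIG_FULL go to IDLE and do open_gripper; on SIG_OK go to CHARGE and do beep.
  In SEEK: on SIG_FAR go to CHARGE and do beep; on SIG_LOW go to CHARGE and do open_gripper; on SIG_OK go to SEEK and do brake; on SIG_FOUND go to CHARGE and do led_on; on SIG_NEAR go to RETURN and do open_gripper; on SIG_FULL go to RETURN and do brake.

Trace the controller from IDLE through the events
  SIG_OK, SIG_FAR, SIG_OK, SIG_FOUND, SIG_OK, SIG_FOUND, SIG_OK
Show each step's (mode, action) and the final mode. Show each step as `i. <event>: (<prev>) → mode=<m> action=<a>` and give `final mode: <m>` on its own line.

final mode: CHARGE

1. SIG_OK: (IDLE) → mode=CHARGE action=beep
2. SIG_FAR: (CHARGE) → mode=RETURN action=open_gripper
3. SIG_OK: (RETURN) → mode=CHARGE action=open_gripper
4. SIG_FOUND: (CHARGE) → mode=GRASP action=beep
5. SIG_OK: (GRASP) → mode=CHARGE action=beep
6. SIG_FOUND: (CHARGE) → mode=GRASP action=beep
7. SIG_OK: (GRASP) → mode=CHARGE action=beep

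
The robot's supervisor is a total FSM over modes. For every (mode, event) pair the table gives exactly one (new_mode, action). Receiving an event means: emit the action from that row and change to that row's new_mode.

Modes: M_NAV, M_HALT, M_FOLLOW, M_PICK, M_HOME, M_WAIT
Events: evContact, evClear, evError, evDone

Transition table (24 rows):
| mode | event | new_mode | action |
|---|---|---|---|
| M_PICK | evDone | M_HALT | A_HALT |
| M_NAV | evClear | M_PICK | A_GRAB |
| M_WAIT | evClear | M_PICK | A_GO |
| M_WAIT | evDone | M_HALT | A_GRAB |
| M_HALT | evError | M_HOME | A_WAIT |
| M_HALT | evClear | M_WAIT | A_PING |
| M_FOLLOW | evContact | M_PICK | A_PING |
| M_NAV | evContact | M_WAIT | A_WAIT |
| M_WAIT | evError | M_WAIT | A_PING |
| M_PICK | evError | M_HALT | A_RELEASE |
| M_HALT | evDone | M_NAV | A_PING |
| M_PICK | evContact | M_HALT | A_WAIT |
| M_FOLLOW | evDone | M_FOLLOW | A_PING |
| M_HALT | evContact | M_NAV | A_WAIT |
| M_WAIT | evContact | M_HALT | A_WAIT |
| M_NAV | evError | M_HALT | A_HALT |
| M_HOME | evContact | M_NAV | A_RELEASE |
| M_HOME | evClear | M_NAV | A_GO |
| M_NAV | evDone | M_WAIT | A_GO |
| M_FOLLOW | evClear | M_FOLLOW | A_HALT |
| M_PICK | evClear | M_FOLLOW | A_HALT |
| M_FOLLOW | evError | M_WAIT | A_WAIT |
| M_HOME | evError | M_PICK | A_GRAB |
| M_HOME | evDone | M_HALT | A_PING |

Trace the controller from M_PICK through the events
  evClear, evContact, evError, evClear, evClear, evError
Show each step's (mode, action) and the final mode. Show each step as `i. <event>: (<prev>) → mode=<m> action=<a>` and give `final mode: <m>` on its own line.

final mode: M_HALT

1. evClear: (M_PICK) → mode=M_FOLLOW action=A_HALT
2. evContact: (M_FOLLOW) → mode=M_PICK action=A_PING
3. evError: (M_PICK) → mode=M_HALT action=A_RELEASE
4. evClear: (M_HALT) → mode=M_WAIT action=A_PING
5. evClear: (M_WAIT) → mode=M_PICK action=A_GO
6. evError: (M_PICK) → mode=M_HALT action=A_RELEASE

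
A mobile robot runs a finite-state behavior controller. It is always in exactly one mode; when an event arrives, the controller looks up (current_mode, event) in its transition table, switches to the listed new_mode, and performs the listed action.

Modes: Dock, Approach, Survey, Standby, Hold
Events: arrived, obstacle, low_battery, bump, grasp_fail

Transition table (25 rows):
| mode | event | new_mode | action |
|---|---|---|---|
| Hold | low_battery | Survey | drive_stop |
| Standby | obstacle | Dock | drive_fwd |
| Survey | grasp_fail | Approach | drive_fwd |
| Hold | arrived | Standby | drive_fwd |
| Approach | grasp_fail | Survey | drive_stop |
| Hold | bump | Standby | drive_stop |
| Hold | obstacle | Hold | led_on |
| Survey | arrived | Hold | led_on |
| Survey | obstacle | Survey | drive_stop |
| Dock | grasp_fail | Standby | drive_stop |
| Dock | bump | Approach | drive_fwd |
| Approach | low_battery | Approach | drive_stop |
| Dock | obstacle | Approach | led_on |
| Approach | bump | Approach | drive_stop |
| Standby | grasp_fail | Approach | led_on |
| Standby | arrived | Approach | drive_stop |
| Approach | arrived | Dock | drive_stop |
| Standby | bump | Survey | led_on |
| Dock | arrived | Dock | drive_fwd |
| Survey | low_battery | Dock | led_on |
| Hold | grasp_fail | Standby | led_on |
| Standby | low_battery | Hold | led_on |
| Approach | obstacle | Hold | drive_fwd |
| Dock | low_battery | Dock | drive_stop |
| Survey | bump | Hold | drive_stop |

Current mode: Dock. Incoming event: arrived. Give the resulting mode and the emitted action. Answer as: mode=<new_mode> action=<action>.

current mode = Dock; filter table to that mode:
  (Dock, grasp_fail) → (Standby, drive_stop)
  (Dock, bump) → (Approach, drive_fwd)
  (Dock, obstacle) → (Approach, led_on)
  (Dock, arrived) → (Dock, drive_fwd)  ← event matches
  (Dock, low_battery) → (Dock, drive_stop)
event = arrived selects (Dock, drive_fwd)

mode=Dock action=drive_fwd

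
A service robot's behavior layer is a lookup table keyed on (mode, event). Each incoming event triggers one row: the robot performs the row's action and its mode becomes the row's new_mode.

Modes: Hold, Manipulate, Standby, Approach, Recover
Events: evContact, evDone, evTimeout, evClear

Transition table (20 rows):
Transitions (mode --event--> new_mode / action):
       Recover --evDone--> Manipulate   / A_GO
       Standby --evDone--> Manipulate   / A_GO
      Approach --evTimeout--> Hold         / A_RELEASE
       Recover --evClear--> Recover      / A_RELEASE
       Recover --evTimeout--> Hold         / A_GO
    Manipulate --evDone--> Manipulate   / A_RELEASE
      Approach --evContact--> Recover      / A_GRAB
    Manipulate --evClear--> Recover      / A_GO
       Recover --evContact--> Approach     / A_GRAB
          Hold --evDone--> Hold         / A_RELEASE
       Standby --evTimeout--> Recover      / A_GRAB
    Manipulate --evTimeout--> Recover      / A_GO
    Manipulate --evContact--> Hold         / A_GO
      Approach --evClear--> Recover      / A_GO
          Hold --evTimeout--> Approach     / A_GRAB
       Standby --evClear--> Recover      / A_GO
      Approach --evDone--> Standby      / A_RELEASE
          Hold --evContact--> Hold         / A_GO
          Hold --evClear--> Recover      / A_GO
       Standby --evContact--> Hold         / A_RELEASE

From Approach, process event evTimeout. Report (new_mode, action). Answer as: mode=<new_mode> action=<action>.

current mode = Approach; filter table to that mode:
  (Approach, evTimeout) → (Hold, A_RELEASE)  ← event matches
  (Approach, evContact) → (Recover, A_GRAB)
  (Approach, evClear) → (Recover, A_GO)
  (Approach, evDone) → (Standby, A_RELEASE)
event = evTimeout selects (Hold, A_RELEASE)

mode=Hold action=A_RELEASE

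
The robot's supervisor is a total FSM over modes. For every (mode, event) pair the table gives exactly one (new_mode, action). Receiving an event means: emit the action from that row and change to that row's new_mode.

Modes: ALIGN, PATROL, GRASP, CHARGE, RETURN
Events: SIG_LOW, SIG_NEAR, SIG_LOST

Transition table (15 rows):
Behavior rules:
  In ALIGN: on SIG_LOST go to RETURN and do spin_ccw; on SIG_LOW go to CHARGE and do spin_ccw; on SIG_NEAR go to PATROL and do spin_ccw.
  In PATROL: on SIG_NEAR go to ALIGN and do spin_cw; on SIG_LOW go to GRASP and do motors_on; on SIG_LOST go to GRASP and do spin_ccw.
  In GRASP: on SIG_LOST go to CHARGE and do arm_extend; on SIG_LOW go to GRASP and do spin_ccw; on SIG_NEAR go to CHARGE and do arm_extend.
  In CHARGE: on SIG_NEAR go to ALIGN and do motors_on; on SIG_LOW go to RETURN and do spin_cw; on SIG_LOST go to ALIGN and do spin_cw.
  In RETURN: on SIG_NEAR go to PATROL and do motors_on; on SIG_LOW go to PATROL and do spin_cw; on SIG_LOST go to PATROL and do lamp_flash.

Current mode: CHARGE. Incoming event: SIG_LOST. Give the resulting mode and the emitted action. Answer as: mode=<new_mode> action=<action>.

mode=ALIGN action=spin_cw

current mode = CHARGE; filter table to that mode:
  (CHARGE, SIG_NEAR) → (ALIGN, motors_on)
  (CHARGE, SIG_LOW) → (RETURN, spin_cw)
  (CHARGE, SIG_LOST) → (ALIGN, spin_cw)  ← event matches
event = SIG_LOST selects (ALIGN, spin_cw)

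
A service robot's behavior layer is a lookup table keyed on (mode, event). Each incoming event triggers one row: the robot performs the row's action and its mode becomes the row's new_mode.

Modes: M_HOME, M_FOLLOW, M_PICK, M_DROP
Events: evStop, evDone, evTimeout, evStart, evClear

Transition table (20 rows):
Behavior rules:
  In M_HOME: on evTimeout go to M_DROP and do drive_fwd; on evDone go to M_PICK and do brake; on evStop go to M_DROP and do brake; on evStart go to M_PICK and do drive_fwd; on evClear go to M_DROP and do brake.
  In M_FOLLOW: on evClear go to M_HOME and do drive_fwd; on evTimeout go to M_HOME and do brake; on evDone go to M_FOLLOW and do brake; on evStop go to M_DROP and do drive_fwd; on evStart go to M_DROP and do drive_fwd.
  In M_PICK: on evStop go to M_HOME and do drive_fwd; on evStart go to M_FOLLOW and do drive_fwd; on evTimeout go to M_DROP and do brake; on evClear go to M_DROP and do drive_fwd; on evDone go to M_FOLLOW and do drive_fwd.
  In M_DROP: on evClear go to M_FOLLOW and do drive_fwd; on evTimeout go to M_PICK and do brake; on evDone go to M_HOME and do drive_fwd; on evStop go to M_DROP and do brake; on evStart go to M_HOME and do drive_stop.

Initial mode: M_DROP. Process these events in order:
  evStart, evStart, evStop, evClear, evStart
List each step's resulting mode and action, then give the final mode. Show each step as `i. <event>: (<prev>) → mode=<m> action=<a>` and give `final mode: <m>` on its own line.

final mode: M_HOME

1. evStart: (M_DROP) → mode=M_HOME action=drive_stop
2. evStart: (M_HOME) → mode=M_PICK action=drive_fwd
3. evStop: (M_PICK) → mode=M_HOME action=drive_fwd
4. evClear: (M_HOME) → mode=M_DROP action=brake
5. evStart: (M_DROP) → mode=M_HOME action=drive_stop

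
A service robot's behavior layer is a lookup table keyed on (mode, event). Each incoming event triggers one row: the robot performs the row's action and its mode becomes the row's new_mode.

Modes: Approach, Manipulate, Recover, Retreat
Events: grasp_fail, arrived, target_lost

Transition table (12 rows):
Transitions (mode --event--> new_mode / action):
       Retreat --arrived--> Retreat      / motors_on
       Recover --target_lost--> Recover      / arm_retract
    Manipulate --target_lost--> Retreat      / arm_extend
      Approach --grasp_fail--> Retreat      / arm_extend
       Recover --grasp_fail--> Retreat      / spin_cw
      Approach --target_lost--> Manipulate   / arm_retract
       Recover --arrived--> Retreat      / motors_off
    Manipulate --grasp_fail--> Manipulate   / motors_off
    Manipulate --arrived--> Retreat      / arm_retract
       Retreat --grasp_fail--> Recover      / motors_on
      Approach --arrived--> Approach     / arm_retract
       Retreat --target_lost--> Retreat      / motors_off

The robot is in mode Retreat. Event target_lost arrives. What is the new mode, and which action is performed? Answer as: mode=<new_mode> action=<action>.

current mode = Retreat; filter table to that mode:
  (Retreat, arrived) → (Retreat, motors_on)
  (Retreat, grasp_fail) → (Recover, motors_on)
  (Retreat, target_lost) → (Retreat, motors_off)  ← event matches
event = target_lost selects (Retreat, motors_off)

mode=Retreat action=motors_off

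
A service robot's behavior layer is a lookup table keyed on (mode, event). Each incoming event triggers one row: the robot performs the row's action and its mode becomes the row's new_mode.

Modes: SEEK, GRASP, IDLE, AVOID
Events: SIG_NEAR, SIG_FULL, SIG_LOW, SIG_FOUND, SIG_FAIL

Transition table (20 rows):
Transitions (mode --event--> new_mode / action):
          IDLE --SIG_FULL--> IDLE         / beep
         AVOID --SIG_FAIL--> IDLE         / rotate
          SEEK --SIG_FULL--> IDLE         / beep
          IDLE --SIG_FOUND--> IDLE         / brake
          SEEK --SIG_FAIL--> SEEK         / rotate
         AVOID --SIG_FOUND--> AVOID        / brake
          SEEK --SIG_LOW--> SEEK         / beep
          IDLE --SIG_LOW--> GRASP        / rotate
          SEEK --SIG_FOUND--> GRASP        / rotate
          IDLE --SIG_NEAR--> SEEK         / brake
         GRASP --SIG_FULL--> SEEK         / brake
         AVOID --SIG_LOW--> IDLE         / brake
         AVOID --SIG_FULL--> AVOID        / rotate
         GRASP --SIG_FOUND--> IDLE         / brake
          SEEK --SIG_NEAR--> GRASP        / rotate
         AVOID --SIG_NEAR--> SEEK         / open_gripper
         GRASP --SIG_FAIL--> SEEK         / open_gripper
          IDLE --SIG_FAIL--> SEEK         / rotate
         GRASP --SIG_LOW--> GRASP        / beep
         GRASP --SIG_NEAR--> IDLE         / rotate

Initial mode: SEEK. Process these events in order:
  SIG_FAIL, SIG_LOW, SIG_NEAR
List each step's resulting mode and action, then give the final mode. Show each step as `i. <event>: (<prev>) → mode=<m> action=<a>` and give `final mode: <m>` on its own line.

final mode: GRASP

1. SIG_FAIL: (SEEK) → mode=SEEK action=rotate
2. SIG_LOW: (SEEK) → mode=SEEK action=beep
3. SIG_NEAR: (SEEK) → mode=GRASP action=rotate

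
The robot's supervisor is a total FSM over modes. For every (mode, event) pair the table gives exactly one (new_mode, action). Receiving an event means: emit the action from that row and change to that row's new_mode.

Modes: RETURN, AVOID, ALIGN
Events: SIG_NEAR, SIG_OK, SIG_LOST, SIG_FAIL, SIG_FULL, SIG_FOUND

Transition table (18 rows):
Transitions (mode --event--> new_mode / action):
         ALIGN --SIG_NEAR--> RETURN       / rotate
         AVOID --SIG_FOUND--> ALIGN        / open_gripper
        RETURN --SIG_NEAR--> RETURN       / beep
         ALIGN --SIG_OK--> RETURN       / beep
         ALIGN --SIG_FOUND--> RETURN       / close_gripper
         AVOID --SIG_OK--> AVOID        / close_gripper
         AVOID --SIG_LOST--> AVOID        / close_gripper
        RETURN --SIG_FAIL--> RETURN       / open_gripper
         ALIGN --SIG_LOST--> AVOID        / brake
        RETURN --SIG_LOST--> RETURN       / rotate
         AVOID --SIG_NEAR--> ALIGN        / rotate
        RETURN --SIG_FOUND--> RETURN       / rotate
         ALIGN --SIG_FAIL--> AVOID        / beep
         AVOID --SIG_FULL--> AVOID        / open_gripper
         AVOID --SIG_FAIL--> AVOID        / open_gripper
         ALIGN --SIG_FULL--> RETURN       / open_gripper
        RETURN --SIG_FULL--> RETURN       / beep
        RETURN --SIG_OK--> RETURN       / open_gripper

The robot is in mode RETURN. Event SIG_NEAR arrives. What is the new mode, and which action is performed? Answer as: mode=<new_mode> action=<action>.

mode=RETURN action=beep

current mode = RETURN; filter table to that mode:
  (RETURN, SIG_NEAR) → (RETURN, beep)  ← event matches
  (RETURN, SIG_FAIL) → (RETURN, open_gripper)
  (RETURN, SIG_LOST) → (RETURN, rotate)
  (RETURN, SIG_FOUND) → (RETURN, rotate)
  (RETURN, SIG_FULL) → (RETURN, beep)
  (RETURN, SIG_OK) → (RETURN, open_gripper)
event = SIG_NEAR selects (RETURN, beep)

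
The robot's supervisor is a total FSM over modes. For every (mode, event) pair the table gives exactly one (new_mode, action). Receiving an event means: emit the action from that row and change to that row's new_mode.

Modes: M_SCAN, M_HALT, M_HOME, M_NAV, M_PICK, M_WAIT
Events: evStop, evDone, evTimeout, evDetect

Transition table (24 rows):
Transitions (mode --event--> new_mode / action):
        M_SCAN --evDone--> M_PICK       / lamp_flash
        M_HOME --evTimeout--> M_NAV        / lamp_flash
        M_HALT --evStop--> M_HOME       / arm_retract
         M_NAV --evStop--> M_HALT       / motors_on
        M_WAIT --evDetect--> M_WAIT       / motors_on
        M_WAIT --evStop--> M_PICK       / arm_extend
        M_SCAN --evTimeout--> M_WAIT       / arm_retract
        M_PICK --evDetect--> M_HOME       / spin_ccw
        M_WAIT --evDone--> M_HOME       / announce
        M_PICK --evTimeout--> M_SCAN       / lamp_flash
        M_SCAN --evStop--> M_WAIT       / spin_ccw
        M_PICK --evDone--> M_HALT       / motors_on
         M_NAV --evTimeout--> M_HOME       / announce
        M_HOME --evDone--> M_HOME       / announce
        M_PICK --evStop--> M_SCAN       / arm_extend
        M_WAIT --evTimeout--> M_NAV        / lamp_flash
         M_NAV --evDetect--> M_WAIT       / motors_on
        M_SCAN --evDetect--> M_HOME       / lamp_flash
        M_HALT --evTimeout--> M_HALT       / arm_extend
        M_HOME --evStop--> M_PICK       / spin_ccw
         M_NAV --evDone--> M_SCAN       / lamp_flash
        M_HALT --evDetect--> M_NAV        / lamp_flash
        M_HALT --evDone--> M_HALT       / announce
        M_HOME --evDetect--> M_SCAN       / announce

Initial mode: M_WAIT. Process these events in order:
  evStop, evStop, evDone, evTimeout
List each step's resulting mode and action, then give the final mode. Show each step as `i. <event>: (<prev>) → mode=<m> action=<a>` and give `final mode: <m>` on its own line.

1. evStop: (M_WAIT) → mode=M_PICK action=arm_extend
2. evStop: (M_PICK) → mode=M_SCAN action=arm_extend
3. evDone: (M_SCAN) → mode=M_PICK action=lamp_flash
4. evTimeout: (M_PICK) → mode=M_SCAN action=lamp_flash

final mode: M_SCAN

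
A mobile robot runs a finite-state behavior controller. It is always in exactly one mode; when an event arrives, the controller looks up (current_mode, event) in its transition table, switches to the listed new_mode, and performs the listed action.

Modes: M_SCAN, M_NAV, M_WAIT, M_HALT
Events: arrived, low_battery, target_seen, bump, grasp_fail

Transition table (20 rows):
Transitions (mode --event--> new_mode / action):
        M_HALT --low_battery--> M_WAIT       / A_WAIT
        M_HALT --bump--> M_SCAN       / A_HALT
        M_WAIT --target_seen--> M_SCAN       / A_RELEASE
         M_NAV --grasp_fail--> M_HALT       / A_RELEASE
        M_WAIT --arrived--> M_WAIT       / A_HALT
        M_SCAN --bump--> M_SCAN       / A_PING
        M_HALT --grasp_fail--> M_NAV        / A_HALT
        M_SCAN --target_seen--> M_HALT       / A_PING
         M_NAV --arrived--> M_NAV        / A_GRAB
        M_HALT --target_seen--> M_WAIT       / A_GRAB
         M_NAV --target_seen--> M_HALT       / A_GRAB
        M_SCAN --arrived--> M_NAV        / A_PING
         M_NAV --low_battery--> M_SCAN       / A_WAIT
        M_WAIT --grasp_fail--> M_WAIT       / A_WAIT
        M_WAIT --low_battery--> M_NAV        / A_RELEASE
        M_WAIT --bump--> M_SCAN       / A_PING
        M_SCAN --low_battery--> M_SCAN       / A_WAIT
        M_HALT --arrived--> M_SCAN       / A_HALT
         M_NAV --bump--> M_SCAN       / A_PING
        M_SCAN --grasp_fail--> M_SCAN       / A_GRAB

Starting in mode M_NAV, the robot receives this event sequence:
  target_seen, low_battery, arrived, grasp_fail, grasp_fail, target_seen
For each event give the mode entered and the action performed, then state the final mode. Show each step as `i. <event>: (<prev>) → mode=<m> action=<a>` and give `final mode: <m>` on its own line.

1. target_seen: (M_NAV) → mode=M_HALT action=A_GRAB
2. low_battery: (M_HALT) → mode=M_WAIT action=A_WAIT
3. arrived: (M_WAIT) → mode=M_WAIT action=A_HALT
4. grasp_fail: (M_WAIT) → mode=M_WAIT action=A_WAIT
5. grasp_fail: (M_WAIT) → mode=M_WAIT action=A_WAIT
6. target_seen: (M_WAIT) → mode=M_SCAN action=A_RELEASE

final mode: M_SCAN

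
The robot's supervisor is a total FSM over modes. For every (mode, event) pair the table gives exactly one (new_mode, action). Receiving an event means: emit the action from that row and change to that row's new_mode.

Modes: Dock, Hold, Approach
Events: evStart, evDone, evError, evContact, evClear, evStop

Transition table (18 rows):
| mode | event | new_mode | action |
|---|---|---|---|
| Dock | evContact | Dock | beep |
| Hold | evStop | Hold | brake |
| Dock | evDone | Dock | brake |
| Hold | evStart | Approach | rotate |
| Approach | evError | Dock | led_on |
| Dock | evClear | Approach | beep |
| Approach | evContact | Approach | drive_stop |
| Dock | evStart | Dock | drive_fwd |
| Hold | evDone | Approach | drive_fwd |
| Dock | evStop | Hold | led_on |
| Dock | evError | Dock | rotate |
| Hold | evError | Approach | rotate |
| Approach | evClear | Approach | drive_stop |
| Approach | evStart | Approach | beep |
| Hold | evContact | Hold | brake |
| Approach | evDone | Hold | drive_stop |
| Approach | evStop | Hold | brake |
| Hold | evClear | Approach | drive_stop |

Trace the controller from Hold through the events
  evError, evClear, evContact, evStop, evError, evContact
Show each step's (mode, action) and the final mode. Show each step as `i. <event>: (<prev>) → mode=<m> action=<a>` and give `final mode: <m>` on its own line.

1. evError: (Hold) → mode=Approach action=rotate
2. evClear: (Approach) → mode=Approach action=drive_stop
3. evContact: (Approach) → mode=Approach action=drive_stop
4. evStop: (Approach) → mode=Hold action=brake
5. evError: (Hold) → mode=Approach action=rotate
6. evContact: (Approach) → mode=Approach action=drive_stop

final mode: Approach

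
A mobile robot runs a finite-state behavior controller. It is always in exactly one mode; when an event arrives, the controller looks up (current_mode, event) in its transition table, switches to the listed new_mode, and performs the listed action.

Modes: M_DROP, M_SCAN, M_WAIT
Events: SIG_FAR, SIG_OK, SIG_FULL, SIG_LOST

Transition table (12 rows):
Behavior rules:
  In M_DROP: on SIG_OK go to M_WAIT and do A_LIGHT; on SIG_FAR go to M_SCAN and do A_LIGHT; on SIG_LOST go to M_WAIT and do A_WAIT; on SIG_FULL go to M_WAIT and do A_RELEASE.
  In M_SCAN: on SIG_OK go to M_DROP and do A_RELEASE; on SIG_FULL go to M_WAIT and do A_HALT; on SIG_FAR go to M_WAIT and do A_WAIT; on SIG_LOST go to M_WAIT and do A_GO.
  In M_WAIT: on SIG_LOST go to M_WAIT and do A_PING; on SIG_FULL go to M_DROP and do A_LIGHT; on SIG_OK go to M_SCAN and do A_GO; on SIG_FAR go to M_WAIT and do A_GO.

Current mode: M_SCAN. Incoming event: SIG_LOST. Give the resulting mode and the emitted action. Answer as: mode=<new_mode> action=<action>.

mode=M_WAIT action=A_GO

current mode = M_SCAN; filter table to that mode:
  (M_SCAN, SIG_OK) → (M_DROP, A_RELEASE)
  (M_SCAN, SIG_FULL) → (M_WAIT, A_HALT)
  (M_SCAN, SIG_FAR) → (M_WAIT, A_WAIT)
  (M_SCAN, SIG_LOST) → (M_WAIT, A_GO)  ← event matches
event = SIG_LOST selects (M_WAIT, A_GO)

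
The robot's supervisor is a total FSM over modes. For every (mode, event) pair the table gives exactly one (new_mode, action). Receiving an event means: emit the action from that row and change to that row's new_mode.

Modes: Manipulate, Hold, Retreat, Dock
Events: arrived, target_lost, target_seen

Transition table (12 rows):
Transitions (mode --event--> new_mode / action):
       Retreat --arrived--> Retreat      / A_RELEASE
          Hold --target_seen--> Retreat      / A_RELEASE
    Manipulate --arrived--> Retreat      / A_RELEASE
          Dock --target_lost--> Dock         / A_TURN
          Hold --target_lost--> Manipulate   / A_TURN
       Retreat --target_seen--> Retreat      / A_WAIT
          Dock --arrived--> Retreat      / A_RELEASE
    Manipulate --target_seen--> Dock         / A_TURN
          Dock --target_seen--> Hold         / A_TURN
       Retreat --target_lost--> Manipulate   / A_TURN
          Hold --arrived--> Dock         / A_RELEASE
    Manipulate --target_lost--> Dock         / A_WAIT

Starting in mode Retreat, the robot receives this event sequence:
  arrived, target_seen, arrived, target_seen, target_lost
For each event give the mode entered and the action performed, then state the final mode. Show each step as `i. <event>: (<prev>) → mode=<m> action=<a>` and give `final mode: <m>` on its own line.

final mode: Manipulate

1. arrived: (Retreat) → mode=Retreat action=A_RELEASE
2. target_seen: (Retreat) → mode=Retreat action=A_WAIT
3. arrived: (Retreat) → mode=Retreat action=A_RELEASE
4. target_seen: (Retreat) → mode=Retreat action=A_WAIT
5. target_lost: (Retreat) → mode=Manipulate action=A_TURN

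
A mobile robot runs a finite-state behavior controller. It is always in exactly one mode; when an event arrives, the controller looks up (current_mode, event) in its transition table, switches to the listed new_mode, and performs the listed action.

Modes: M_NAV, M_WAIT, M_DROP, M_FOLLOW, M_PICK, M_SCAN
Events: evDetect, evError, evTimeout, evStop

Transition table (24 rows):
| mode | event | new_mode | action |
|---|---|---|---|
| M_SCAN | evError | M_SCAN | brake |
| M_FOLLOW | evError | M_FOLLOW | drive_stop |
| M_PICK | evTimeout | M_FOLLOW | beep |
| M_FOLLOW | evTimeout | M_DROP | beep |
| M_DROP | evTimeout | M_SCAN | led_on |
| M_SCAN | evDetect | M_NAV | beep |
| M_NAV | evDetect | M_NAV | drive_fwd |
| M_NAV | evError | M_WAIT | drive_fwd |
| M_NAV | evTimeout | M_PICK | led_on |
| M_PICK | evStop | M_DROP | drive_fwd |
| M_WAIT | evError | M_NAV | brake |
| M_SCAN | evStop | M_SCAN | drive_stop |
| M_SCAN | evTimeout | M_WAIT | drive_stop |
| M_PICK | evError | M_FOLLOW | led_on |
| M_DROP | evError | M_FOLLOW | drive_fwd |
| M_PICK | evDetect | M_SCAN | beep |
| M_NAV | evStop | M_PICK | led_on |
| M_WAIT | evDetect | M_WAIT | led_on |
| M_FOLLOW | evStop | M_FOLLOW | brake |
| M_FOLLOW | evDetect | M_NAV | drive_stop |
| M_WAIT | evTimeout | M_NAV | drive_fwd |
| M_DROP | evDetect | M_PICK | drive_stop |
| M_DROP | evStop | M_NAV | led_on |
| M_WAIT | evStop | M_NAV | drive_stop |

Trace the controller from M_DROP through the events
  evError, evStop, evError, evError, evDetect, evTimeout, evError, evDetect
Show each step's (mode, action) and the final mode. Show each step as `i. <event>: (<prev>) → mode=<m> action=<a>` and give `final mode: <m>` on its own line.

1. evError: (M_DROP) → mode=M_FOLLOW action=drive_fwd
2. evStop: (M_FOLLOW) → mode=M_FOLLOW action=brake
3. evError: (M_FOLLOW) → mode=M_FOLLOW action=drive_stop
4. evError: (M_FOLLOW) → mode=M_FOLLOW action=drive_stop
5. evDetect: (M_FOLLOW) → mode=M_NAV action=drive_stop
6. evTimeout: (M_NAV) → mode=M_PICK action=led_on
7. evError: (M_PICK) → mode=M_FOLLOW action=led_on
8. evDetect: (M_FOLLOW) → mode=M_NAV action=drive_stop

final mode: M_NAV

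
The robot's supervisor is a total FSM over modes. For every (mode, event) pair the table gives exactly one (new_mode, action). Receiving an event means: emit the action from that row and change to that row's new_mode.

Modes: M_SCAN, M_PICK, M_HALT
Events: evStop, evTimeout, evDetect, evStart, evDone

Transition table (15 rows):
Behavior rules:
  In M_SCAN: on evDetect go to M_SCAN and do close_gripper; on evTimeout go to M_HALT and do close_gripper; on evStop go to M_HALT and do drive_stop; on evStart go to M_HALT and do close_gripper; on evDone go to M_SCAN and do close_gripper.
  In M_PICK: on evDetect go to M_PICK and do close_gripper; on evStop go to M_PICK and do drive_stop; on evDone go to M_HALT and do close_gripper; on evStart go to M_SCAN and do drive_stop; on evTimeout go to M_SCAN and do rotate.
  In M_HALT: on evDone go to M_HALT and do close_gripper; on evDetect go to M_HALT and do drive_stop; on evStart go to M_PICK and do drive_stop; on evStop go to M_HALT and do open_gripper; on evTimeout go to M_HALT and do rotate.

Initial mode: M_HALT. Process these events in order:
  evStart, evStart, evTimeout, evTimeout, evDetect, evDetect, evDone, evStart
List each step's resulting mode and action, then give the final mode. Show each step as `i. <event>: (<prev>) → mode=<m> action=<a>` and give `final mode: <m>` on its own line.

1. evStart: (M_HALT) → mode=M_PICK action=drive_stop
2. evStart: (M_PICK) → mode=M_SCAN action=drive_stop
3. evTimeout: (M_SCAN) → mode=M_HALT action=close_gripper
4. evTimeout: (M_HALT) → mode=M_HALT action=rotate
5. evDetect: (M_HALT) → mode=M_HALT action=drive_stop
6. evDetect: (M_HALT) → mode=M_HALT action=drive_stop
7. evDone: (M_HALT) → mode=M_HALT action=close_gripper
8. evStart: (M_HALT) → mode=M_PICK action=drive_stop

final mode: M_PICK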